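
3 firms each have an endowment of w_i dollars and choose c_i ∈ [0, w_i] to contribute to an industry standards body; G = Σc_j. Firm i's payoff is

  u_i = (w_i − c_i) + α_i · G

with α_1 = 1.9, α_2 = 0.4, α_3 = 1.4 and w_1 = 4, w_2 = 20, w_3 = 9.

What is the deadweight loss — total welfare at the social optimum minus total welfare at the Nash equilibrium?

∂u_i/∂c_i = α_i − 1, so firm i contributes w_i if α_i > 1, else 0.
α_i > 1 for i ∈ {1, 3}; NE contributions (4, 0, 9), G = 13.
W^NE = Σw_i − G^NE + (Σα_i)·G^NE = 33 + 2.7·13 = 68.1.
Planner: ∂(Σu_j)/∂c_i = Σα_j − 1 = 2.7 > 0, so everyone contributes w_i; G^SO = 33, W^SO = 33 + 2.7·33 = 122.1.
Deadweight loss = 54.

54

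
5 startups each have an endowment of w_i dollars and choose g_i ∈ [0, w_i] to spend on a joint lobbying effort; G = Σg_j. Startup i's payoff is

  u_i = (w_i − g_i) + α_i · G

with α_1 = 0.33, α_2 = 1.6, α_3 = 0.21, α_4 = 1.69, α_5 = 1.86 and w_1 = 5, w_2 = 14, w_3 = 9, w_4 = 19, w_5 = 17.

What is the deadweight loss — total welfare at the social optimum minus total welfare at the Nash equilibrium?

65.66

∂u_i/∂g_i = α_i − 1, so startup i contributes w_i if α_i > 1, else 0.
α_i > 1 for i ∈ {2, 4, 5}; NE contributions (0, 14, 0, 19, 17), G = 50.
W^NE = Σw_i − G^NE + (Σα_i)·G^NE = 64 + 4.69·50 = 298.5.
Planner: ∂(Σu_j)/∂g_i = Σα_j − 1 = 4.69 > 0, so everyone contributes w_i; G^SO = 64, W^SO = 64 + 4.69·64 = 364.16.
Deadweight loss = 65.66.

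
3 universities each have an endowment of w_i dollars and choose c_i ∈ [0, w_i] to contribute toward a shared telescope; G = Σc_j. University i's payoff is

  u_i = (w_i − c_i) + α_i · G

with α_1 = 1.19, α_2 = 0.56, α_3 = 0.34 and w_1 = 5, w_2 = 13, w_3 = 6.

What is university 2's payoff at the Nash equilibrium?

15.8

∂u_i/∂c_i = α_i − 1, so university i contributes w_i if α_i > 1, else 0.
α_i > 1 for i ∈ {1}; NE contributions (5, 0, 0), G = 5.
u_2 = (13 − 0) + 0.56·5 = 15.8.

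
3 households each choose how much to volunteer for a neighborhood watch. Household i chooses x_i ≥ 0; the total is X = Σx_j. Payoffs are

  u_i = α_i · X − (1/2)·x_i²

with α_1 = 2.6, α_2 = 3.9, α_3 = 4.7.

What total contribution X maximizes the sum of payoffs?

33.6

Planner FOC: ∂(Σu_j)/∂x_i = (Σα_j) − x_i = 0, so x_i^SO = Σα_j = 11.2 for every i; X^SO = 33.6.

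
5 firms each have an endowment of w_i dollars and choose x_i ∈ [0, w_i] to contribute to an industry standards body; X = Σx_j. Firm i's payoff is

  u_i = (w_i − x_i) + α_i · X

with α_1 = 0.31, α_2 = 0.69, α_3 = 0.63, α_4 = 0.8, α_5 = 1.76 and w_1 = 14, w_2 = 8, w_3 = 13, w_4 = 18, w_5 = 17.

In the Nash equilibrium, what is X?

17

∂u_i/∂x_i = α_i − 1, so firm i contributes w_i if α_i > 1, else 0.
α_i > 1 for i ∈ {5}; NE contributions (0, 0, 0, 0, 17), X = 17.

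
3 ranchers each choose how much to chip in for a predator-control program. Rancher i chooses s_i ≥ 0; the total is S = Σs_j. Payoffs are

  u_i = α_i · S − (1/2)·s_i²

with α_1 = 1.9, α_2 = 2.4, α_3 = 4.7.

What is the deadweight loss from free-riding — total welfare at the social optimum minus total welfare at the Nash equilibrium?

56.23

Rancher i's FOC: ∂u_i/∂s_i = α_i − s_i = 0, so s_i* = α_i.
NE contributions = (1.9, 2.4, 4.7); S = 9.
W^NE = (Σα)·S − ½Σα_i² = 9² − ½·31.46 = 65.27.
Planner sets s_i = Σα_j = 9 for every i, so S^SO = 3·9 = 27.
W^SO = (Σα)·S^SO − ½·3·(Σα)² = (3/2)·9² = 121.5.
Deadweight loss = W^SO − W^NE = 56.23.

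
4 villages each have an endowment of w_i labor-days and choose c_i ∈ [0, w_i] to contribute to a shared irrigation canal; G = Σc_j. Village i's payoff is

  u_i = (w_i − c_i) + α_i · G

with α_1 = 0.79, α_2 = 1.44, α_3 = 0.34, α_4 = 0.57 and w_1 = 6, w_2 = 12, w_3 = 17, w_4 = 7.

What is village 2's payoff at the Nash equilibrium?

17.28

∂u_i/∂c_i = α_i − 1, so village i contributes w_i if α_i > 1, else 0.
α_i > 1 for i ∈ {2}; NE contributions (0, 12, 0, 0), G = 12.
u_2 = (12 − 12) + 1.44·12 = 17.28.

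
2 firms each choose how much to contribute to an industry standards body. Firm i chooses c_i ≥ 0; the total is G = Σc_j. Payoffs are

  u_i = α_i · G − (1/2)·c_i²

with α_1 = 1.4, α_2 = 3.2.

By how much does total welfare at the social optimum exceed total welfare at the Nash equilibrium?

6.1

Firm i's FOC: ∂u_i/∂c_i = α_i − c_i = 0, so c_i* = α_i.
NE contributions = (1.4, 3.2); G = 4.6.
W^NE = (Σα)·G − ½Σα_i² = 4.6² − ½·12.2 = 15.06.
Planner sets c_i = Σα_j = 4.6 for every i, so G^SO = 2·4.6 = 9.2.
W^SO = (Σα)·G^SO − ½·2·(Σα)² = (2/2)·4.6² = 21.16.
Deadweight loss = W^SO − W^NE = 6.1.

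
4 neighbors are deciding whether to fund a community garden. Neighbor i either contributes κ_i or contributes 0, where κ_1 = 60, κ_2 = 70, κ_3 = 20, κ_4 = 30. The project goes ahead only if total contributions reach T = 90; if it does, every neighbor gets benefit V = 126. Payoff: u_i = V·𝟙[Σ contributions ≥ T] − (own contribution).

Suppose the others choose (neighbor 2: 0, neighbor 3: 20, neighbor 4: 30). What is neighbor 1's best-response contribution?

Others' total = 50. Contributing 60 brings total to 110 ≥ 90: gain V − κ_1 = 66.
Best response: 60.

60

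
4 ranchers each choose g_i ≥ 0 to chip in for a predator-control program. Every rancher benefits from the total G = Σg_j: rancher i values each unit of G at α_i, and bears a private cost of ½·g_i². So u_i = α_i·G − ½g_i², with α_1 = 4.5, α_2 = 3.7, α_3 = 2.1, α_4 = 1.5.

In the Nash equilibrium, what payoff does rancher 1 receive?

Rancher i's FOC: ∂u_i/∂g_i = α_i − g_i = 0, so g_i* = α_i.
NE contributions = (4.5, 3.7, 2.1, 1.5); G = 11.8.
u_1 = α_1·G − ½·(g_1)² = 4.5·11.8 − ½·4.5² = 42.975.

42.975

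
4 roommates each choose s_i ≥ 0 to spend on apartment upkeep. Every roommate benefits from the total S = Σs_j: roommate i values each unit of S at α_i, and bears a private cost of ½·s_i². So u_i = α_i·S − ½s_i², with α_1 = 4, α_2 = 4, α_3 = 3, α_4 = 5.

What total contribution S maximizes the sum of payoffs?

Planner FOC: ∂(Σu_j)/∂s_i = (Σα_j) − s_i = 0, so s_i^SO = Σα_j = 16 for every i; S^SO = 64.

64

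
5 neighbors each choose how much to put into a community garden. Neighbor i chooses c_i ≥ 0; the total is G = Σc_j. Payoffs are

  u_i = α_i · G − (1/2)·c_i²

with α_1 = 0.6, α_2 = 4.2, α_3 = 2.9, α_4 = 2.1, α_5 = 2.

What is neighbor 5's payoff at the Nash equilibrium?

Neighbor i's FOC: ∂u_i/∂c_i = α_i − c_i = 0, so c_i* = α_i.
NE contributions = (0.6, 4.2, 2.9, 2.1, 2); G = 11.8.
u_5 = α_5·G − ½·(c_5)² = 2·11.8 − ½·2² = 21.6.

21.6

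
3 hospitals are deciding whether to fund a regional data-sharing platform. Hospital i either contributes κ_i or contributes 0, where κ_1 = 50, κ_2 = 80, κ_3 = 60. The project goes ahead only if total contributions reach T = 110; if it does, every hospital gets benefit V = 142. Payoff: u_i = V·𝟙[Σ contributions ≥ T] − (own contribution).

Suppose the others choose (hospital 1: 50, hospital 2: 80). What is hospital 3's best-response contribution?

0

Others' total = 130 ≥ 110; contributing adds cost 60 for no extra benefit.
Best response: 0.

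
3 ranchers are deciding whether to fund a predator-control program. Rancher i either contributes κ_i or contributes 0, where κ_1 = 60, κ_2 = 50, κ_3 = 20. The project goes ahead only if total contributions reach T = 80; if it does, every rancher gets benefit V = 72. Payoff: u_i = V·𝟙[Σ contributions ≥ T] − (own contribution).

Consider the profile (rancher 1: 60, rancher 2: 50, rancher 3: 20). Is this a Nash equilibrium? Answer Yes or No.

No

Total = 130 ≥ 80: provided.
Rancher 1 (pledges 60, payoff 12): dropping to 0 → total 70, payoff 0. No gain.
Rancher 2 (pledges 50, payoff 22): dropping to 0 → total 80, payoff 72. Profitable deviation.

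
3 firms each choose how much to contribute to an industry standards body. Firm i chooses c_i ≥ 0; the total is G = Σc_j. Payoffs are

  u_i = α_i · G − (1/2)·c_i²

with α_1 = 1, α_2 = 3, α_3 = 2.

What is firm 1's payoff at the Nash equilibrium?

5.5

Firm i's FOC: ∂u_i/∂c_i = α_i − c_i = 0, so c_i* = α_i.
NE contributions = (1, 3, 2); G = 6.
u_1 = α_1·G − ½·(c_1)² = 1·6 − ½·1² = 5.5.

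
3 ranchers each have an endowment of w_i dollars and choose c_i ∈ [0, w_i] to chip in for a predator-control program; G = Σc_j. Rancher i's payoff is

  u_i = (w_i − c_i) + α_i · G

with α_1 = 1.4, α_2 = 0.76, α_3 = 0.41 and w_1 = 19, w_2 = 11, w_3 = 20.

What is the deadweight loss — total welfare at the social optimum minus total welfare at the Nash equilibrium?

∂u_i/∂c_i = α_i − 1, so rancher i contributes w_i if α_i > 1, else 0.
α_i > 1 for i ∈ {1}; NE contributions (19, 0, 0), G = 19.
W^NE = Σw_i − G^NE + (Σα_i)·G^NE = 50 + 1.57·19 = 79.83.
Planner: ∂(Σu_j)/∂c_i = Σα_j − 1 = 1.57 > 0, so everyone contributes w_i; G^SO = 50, W^SO = 50 + 1.57·50 = 128.5.
Deadweight loss = 48.67.

48.67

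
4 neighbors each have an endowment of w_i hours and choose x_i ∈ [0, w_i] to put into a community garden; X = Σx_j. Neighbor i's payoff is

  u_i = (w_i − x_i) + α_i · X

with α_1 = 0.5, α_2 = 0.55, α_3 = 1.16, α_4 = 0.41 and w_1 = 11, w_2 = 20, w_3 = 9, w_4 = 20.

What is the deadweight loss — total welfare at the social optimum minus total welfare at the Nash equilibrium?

82.62

∂u_i/∂x_i = α_i − 1, so neighbor i contributes w_i if α_i > 1, else 0.
α_i > 1 for i ∈ {3}; NE contributions (0, 0, 9, 0), X = 9.
W^NE = Σw_i − X^NE + (Σα_i)·X^NE = 60 + 1.62·9 = 74.58.
Planner: ∂(Σu_j)/∂x_i = Σα_j − 1 = 1.62 > 0, so everyone contributes w_i; X^SO = 60, W^SO = 60 + 1.62·60 = 157.2.
Deadweight loss = 82.62.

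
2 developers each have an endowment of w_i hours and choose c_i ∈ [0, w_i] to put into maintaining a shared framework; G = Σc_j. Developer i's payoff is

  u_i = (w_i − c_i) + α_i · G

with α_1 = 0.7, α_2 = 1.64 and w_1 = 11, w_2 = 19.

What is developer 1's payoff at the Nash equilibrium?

∂u_i/∂c_i = α_i − 1, so developer i contributes w_i if α_i > 1, else 0.
α_i > 1 for i ∈ {2}; NE contributions (0, 19), G = 19.
u_1 = (11 − 0) + 0.7·19 = 24.3.

24.3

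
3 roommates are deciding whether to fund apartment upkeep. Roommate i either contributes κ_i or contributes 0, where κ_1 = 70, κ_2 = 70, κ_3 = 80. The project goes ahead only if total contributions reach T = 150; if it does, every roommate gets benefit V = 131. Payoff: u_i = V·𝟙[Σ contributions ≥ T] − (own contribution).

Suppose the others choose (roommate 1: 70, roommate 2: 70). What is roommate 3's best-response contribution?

80

Others' total = 140. Contributing 80 brings total to 220 ≥ 150: gain V − κ_3 = 51.
Best response: 80.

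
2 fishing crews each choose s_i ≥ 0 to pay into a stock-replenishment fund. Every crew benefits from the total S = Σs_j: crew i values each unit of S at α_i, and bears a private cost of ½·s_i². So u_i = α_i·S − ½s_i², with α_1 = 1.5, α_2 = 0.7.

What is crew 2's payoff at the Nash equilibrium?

1.295

Crew i's FOC: ∂u_i/∂s_i = α_i − s_i = 0, so s_i* = α_i.
NE contributions = (1.5, 0.7); S = 2.2.
u_2 = α_2·S − ½·(s_2)² = 0.7·2.2 − ½·0.7² = 1.295.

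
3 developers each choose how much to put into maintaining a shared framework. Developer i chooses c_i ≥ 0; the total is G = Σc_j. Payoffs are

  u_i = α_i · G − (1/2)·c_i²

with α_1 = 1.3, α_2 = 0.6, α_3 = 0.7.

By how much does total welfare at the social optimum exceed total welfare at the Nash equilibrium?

4.65

Developer i's FOC: ∂u_i/∂c_i = α_i − c_i = 0, so c_i* = α_i.
NE contributions = (1.3, 0.6, 0.7); G = 2.6.
W^NE = (Σα)·G − ½Σα_i² = 2.6² − ½·2.54 = 5.49.
Planner sets c_i = Σα_j = 2.6 for every i, so G^SO = 3·2.6 = 7.8.
W^SO = (Σα)·G^SO − ½·3·(Σα)² = (3/2)·2.6² = 10.14.
Deadweight loss = W^SO − W^NE = 4.65.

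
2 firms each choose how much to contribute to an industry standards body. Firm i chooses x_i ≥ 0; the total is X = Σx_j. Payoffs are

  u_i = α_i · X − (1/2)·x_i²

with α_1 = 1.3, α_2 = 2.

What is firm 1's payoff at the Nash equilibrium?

3.445

Firm i's FOC: ∂u_i/∂x_i = α_i − x_i = 0, so x_i* = α_i.
NE contributions = (1.3, 2); X = 3.3.
u_1 = α_1·X − ½·(x_1)² = 1.3·3.3 − ½·1.3² = 3.445.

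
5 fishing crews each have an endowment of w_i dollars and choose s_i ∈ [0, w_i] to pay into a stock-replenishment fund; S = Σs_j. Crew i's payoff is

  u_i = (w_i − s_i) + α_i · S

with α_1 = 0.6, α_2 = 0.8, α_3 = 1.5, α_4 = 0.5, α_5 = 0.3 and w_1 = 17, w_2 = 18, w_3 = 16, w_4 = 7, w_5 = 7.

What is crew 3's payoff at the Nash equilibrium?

24

∂u_i/∂s_i = α_i − 1, so crew i contributes w_i if α_i > 1, else 0.
α_i > 1 for i ∈ {3}; NE contributions (0, 0, 16, 0, 0), S = 16.
u_3 = (16 − 16) + 1.5·16 = 24.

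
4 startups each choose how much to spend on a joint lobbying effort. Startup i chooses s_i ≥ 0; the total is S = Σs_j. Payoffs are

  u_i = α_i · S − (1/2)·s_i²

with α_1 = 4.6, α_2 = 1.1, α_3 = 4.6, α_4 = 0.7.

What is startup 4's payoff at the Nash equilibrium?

7.455

Startup i's FOC: ∂u_i/∂s_i = α_i − s_i = 0, so s_i* = α_i.
NE contributions = (4.6, 1.1, 4.6, 0.7); S = 11.
u_4 = α_4·S − ½·(s_4)² = 0.7·11 − ½·0.7² = 7.455.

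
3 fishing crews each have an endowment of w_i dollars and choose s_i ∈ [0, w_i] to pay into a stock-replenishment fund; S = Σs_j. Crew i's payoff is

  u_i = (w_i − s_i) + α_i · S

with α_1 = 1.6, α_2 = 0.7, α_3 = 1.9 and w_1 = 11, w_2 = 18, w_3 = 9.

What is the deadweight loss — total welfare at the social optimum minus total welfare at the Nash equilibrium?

57.6

∂u_i/∂s_i = α_i − 1, so crew i contributes w_i if α_i > 1, else 0.
α_i > 1 for i ∈ {1, 3}; NE contributions (11, 0, 9), S = 20.
W^NE = Σw_i − S^NE + (Σα_i)·S^NE = 38 + 3.2·20 = 102.
Planner: ∂(Σu_j)/∂s_i = Σα_j − 1 = 3.2 > 0, so everyone contributes w_i; S^SO = 38, W^SO = 38 + 3.2·38 = 159.6.
Deadweight loss = 57.6.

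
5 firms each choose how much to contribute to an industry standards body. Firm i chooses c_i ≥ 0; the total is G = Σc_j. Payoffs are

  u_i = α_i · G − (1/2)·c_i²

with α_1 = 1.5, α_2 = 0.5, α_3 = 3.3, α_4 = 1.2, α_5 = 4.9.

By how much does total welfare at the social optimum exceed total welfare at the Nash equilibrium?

Firm i's FOC: ∂u_i/∂c_i = α_i − c_i = 0, so c_i* = α_i.
NE contributions = (1.5, 0.5, 3.3, 1.2, 4.9); G = 11.4.
W^NE = (Σα)·G − ½Σα_i² = 11.4² − ½·38.84 = 110.54.
Planner sets c_i = Σα_j = 11.4 for every i, so G^SO = 5·11.4 = 57.
W^SO = (Σα)·G^SO − ½·5·(Σα)² = (5/2)·11.4² = 324.9.
Deadweight loss = W^SO − W^NE = 214.36.

214.36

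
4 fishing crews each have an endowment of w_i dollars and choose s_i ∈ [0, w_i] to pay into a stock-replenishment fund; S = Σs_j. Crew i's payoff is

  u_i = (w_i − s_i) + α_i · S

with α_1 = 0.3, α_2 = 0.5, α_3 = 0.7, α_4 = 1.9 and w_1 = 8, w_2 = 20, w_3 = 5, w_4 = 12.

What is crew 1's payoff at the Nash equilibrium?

11.6

∂u_i/∂s_i = α_i − 1, so crew i contributes w_i if α_i > 1, else 0.
α_i > 1 for i ∈ {4}; NE contributions (0, 0, 0, 12), S = 12.
u_1 = (8 − 0) + 0.3·12 = 11.6.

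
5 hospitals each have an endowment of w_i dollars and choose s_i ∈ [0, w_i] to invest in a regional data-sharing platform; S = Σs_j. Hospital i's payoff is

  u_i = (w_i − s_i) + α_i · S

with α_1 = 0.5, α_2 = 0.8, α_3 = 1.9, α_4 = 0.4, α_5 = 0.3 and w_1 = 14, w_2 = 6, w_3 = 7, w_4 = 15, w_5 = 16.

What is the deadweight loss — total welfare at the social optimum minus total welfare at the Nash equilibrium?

147.9

∂u_i/∂s_i = α_i − 1, so hospital i contributes w_i if α_i > 1, else 0.
α_i > 1 for i ∈ {3}; NE contributions (0, 0, 7, 0, 0), S = 7.
W^NE = Σw_i − S^NE + (Σα_i)·S^NE = 58 + 2.9·7 = 78.3.
Planner: ∂(Σu_j)/∂s_i = Σα_j − 1 = 2.9 > 0, so everyone contributes w_i; S^SO = 58, W^SO = 58 + 2.9·58 = 226.2.
Deadweight loss = 147.9.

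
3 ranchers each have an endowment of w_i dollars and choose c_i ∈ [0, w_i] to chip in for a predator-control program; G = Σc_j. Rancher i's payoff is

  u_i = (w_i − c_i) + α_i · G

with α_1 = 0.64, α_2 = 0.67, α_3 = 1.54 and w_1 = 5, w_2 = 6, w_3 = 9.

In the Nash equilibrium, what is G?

9

∂u_i/∂c_i = α_i − 1, so rancher i contributes w_i if α_i > 1, else 0.
α_i > 1 for i ∈ {3}; NE contributions (0, 0, 9), G = 9.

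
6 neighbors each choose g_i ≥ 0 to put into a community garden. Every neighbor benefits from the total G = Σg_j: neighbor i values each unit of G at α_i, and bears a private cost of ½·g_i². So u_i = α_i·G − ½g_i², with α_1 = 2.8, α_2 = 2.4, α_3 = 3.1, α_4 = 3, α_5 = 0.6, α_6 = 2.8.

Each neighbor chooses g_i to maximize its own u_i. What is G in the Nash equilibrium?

14.7

Neighbor i's FOC: ∂u_i/∂g_i = α_i − g_i = 0, so g_i* = α_i.
NE contributions = (2.8, 2.4, 3.1, 3, 0.6, 2.8); G = 14.7.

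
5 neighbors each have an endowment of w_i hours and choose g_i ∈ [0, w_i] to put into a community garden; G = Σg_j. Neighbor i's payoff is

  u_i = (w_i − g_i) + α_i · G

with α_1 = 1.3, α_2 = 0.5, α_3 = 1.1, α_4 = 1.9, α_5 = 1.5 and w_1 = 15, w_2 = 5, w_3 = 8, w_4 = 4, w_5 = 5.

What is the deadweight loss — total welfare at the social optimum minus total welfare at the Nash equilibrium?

26.5

∂u_i/∂g_i = α_i − 1, so neighbor i contributes w_i if α_i > 1, else 0.
α_i > 1 for i ∈ {1, 3, 4, 5}; NE contributions (15, 0, 8, 4, 5), G = 32.
W^NE = Σw_i − G^NE + (Σα_i)·G^NE = 37 + 5.3·32 = 206.6.
Planner: ∂(Σu_j)/∂g_i = Σα_j − 1 = 5.3 > 0, so everyone contributes w_i; G^SO = 37, W^SO = 37 + 5.3·37 = 233.1.
Deadweight loss = 26.5.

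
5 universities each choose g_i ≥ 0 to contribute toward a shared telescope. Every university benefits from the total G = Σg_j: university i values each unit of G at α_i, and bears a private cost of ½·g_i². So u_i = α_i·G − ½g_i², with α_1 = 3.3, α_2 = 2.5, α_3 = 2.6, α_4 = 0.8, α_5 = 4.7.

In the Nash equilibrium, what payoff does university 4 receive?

10.8

University i's FOC: ∂u_i/∂g_i = α_i − g_i = 0, so g_i* = α_i.
NE contributions = (3.3, 2.5, 2.6, 0.8, 4.7); G = 13.9.
u_4 = α_4·G − ½·(g_4)² = 0.8·13.9 − ½·0.8² = 10.8.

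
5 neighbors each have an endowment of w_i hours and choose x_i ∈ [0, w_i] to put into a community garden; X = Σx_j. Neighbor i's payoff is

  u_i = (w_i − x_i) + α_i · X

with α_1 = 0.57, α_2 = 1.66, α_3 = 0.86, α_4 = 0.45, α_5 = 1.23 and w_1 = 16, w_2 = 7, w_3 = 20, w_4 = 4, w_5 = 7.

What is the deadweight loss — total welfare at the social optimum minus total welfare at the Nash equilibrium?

150.8

∂u_i/∂x_i = α_i − 1, so neighbor i contributes w_i if α_i > 1, else 0.
α_i > 1 for i ∈ {2, 5}; NE contributions (0, 7, 0, 0, 7), X = 14.
W^NE = Σw_i − X^NE + (Σα_i)·X^NE = 54 + 3.77·14 = 106.78.
Planner: ∂(Σu_j)/∂x_i = Σα_j − 1 = 3.77 > 0, so everyone contributes w_i; X^SO = 54, W^SO = 54 + 3.77·54 = 257.58.
Deadweight loss = 150.8.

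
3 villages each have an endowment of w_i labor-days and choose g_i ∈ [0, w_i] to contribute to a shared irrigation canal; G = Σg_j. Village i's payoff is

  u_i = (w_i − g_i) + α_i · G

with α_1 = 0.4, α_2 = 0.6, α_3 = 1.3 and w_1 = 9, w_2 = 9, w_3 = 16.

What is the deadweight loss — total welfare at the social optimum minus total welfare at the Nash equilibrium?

∂u_i/∂g_i = α_i − 1, so village i contributes w_i if α_i > 1, else 0.
α_i > 1 for i ∈ {3}; NE contributions (0, 0, 16), G = 16.
W^NE = Σw_i − G^NE + (Σα_i)·G^NE = 34 + 1.3·16 = 54.8.
Planner: ∂(Σu_j)/∂g_i = Σα_j − 1 = 1.3 > 0, so everyone contributes w_i; G^SO = 34, W^SO = 34 + 1.3·34 = 78.2.
Deadweight loss = 23.4.

23.4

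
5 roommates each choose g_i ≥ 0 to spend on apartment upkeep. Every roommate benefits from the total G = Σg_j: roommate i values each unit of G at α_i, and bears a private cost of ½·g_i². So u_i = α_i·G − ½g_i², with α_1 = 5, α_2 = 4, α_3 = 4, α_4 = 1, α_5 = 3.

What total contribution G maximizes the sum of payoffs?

85

Planner FOC: ∂(Σu_j)/∂g_i = (Σα_j) − g_i = 0, so g_i^SO = Σα_j = 17 for every i; G^SO = 85.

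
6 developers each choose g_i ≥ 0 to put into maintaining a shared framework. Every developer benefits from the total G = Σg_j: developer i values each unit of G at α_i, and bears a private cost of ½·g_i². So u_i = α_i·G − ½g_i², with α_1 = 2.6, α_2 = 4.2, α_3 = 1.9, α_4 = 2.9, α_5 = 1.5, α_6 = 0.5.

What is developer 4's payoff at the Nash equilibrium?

Developer i's FOC: ∂u_i/∂g_i = α_i − g_i = 0, so g_i* = α_i.
NE contributions = (2.6, 4.2, 1.9, 2.9, 1.5, 0.5); G = 13.6.
u_4 = α_4·G − ½·(g_4)² = 2.9·13.6 − ½·2.9² = 35.235.

35.235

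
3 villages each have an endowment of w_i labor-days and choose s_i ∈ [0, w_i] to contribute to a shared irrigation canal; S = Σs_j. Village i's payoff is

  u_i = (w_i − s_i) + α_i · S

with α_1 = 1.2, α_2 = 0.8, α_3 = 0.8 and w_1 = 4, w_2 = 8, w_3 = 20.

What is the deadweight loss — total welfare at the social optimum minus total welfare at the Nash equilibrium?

50.4

∂u_i/∂s_i = α_i − 1, so village i contributes w_i if α_i > 1, else 0.
α_i > 1 for i ∈ {1}; NE contributions (4, 0, 0), S = 4.
W^NE = Σw_i − S^NE + (Σα_i)·S^NE = 32 + 1.8·4 = 39.2.
Planner: ∂(Σu_j)/∂s_i = Σα_j − 1 = 1.8 > 0, so everyone contributes w_i; S^SO = 32, W^SO = 32 + 1.8·32 = 89.6.
Deadweight loss = 50.4.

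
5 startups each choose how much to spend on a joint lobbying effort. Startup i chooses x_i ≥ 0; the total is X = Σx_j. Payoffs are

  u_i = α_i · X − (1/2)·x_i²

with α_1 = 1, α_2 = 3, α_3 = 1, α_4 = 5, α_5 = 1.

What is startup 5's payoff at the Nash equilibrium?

Startup i's FOC: ∂u_i/∂x_i = α_i − x_i = 0, so x_i* = α_i.
NE contributions = (1, 3, 1, 5, 1); X = 11.
u_5 = α_5·X − ½·(x_5)² = 1·11 − ½·1² = 10.5.

10.5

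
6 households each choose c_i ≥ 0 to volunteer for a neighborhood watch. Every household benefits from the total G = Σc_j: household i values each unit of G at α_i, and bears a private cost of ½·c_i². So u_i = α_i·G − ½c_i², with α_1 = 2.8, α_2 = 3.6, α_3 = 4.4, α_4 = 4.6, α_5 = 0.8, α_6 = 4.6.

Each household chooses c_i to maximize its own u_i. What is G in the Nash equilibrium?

Household i's FOC: ∂u_i/∂c_i = α_i − c_i = 0, so c_i* = α_i.
NE contributions = (2.8, 3.6, 4.4, 4.6, 0.8, 4.6); G = 20.8.

20.8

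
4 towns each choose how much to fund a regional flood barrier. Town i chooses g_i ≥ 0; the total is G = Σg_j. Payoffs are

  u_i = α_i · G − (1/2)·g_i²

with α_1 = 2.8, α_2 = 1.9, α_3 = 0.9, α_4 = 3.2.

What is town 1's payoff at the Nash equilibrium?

20.72

Town i's FOC: ∂u_i/∂g_i = α_i − g_i = 0, so g_i* = α_i.
NE contributions = (2.8, 1.9, 0.9, 3.2); G = 8.8.
u_1 = α_1·G − ½·(g_1)² = 2.8·8.8 − ½·2.8² = 20.72.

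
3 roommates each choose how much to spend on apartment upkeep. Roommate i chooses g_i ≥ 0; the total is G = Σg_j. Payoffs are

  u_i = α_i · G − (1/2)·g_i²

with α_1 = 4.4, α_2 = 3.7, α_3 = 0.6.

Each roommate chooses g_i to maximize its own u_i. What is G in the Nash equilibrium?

Roommate i's FOC: ∂u_i/∂g_i = α_i − g_i = 0, so g_i* = α_i.
NE contributions = (4.4, 3.7, 0.6); G = 8.7.

8.7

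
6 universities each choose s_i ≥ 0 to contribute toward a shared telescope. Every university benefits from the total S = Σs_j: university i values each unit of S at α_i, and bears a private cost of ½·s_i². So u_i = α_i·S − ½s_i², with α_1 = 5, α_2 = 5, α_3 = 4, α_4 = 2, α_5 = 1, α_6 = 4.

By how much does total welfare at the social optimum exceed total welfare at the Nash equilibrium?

University i's FOC: ∂u_i/∂s_i = α_i − s_i = 0, so s_i* = α_i.
NE contributions = (5, 5, 4, 2, 1, 4); S = 21.
W^NE = (Σα)·S − ½Σα_i² = 21² − ½·87 = 397.5.
Planner sets s_i = Σα_j = 21 for every i, so S^SO = 6·21 = 126.
W^SO = (Σα)·S^SO − ½·6·(Σα)² = (6/2)·21² = 1323.
Deadweight loss = W^SO − W^NE = 925.5.

925.5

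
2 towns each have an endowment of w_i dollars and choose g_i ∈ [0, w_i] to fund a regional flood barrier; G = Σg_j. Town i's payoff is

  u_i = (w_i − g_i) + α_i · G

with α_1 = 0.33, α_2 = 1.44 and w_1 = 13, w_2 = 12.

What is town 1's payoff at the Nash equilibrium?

∂u_i/∂g_i = α_i − 1, so town i contributes w_i if α_i > 1, else 0.
α_i > 1 for i ∈ {2}; NE contributions (0, 12), G = 12.
u_1 = (13 − 0) + 0.33·12 = 16.96.

16.96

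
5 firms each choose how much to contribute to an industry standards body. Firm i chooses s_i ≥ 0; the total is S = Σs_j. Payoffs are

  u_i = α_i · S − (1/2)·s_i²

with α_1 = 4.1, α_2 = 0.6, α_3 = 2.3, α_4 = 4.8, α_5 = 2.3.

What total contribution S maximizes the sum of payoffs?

Planner FOC: ∂(Σu_j)/∂s_i = (Σα_j) − s_i = 0, so s_i^SO = Σα_j = 14.1 for every i; S^SO = 70.5.

70.5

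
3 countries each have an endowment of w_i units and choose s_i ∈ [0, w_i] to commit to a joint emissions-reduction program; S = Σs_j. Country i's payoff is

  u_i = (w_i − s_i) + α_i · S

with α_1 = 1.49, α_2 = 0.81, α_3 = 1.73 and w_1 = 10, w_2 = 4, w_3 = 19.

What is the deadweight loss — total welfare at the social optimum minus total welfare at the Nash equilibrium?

12.12

∂u_i/∂s_i = α_i − 1, so country i contributes w_i if α_i > 1, else 0.
α_i > 1 for i ∈ {1, 3}; NE contributions (10, 0, 19), S = 29.
W^NE = Σw_i − S^NE + (Σα_i)·S^NE = 33 + 3.03·29 = 120.87.
Planner: ∂(Σu_j)/∂s_i = Σα_j − 1 = 3.03 > 0, so everyone contributes w_i; S^SO = 33, W^SO = 33 + 3.03·33 = 132.99.
Deadweight loss = 12.12.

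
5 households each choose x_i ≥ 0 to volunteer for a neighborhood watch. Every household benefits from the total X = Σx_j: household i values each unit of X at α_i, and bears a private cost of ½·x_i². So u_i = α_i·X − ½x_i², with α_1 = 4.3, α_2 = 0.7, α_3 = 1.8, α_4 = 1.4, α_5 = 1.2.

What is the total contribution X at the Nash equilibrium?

Household i's FOC: ∂u_i/∂x_i = α_i − x_i = 0, so x_i* = α_i.
NE contributions = (4.3, 0.7, 1.8, 1.4, 1.2); X = 9.4.

9.4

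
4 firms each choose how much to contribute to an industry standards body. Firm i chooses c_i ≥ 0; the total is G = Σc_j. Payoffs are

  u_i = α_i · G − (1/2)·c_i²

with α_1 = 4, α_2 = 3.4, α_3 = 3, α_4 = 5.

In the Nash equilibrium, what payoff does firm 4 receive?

64.5

Firm i's FOC: ∂u_i/∂c_i = α_i − c_i = 0, so c_i* = α_i.
NE contributions = (4, 3.4, 3, 5); G = 15.4.
u_4 = α_4·G − ½·(c_4)² = 5·15.4 − ½·5² = 64.5.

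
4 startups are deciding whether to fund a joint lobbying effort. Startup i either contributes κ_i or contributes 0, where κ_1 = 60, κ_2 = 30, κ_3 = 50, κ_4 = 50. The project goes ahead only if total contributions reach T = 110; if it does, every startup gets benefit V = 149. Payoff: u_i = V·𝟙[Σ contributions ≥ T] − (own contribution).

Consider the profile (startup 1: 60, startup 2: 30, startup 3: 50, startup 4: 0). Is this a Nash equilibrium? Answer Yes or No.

No

Total = 140 ≥ 110: provided.
Startup 1 (pledges 60, payoff 89): dropping to 0 → total 80, payoff 0. No gain.
Startup 2 (pledges 30, payoff 119): dropping to 0 → total 110, payoff 149. Profitable deviation.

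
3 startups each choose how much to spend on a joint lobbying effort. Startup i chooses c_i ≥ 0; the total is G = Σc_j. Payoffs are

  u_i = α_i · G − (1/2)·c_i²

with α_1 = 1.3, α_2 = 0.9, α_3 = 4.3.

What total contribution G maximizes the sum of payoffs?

19.5

Planner FOC: ∂(Σu_j)/∂c_i = (Σα_j) − c_i = 0, so c_i^SO = Σα_j = 6.5 for every i; G^SO = 19.5.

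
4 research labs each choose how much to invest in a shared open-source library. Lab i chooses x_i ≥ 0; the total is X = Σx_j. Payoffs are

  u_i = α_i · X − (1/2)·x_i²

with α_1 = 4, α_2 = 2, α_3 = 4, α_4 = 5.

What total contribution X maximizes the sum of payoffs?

Planner FOC: ∂(Σu_j)/∂x_i = (Σα_j) − x_i = 0, so x_i^SO = Σα_j = 15 for every i; X^SO = 60.

60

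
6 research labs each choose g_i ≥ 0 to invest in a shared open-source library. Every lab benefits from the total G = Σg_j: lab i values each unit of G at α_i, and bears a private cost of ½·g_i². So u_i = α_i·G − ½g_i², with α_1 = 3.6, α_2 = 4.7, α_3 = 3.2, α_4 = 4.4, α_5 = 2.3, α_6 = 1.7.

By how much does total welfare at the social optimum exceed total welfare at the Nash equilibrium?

Lab i's FOC: ∂u_i/∂g_i = α_i − g_i = 0, so g_i* = α_i.
NE contributions = (3.6, 4.7, 3.2, 4.4, 2.3, 1.7); G = 19.9.
W^NE = (Σα)·G − ½Σα_i² = 19.9² − ½·72.83 = 359.595.
Planner sets g_i = Σα_j = 19.9 for every i, so G^SO = 6·19.9 = 119.4.
W^SO = (Σα)·G^SO − ½·6·(Σα)² = (6/2)·19.9² = 1188.03.
Deadweight loss = W^SO − W^NE = 828.435.

828.435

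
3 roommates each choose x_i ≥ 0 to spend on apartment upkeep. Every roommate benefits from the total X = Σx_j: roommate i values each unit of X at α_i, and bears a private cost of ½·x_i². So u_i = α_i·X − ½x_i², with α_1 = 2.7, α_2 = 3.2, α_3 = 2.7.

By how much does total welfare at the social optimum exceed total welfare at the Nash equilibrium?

49.39

Roommate i's FOC: ∂u_i/∂x_i = α_i − x_i = 0, so x_i* = α_i.
NE contributions = (2.7, 3.2, 2.7); X = 8.6.
W^NE = (Σα)·X − ½Σα_i² = 8.6² − ½·24.82 = 61.55.
Planner sets x_i = Σα_j = 8.6 for every i, so X^SO = 3·8.6 = 25.8.
W^SO = (Σα)·X^SO − ½·3·(Σα)² = (3/2)·8.6² = 110.94.
Deadweight loss = W^SO − W^NE = 49.39.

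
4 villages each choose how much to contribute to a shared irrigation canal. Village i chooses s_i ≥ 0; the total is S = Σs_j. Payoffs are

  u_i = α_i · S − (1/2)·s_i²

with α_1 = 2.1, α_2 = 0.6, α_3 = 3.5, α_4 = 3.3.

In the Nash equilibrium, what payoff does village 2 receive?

5.52

Village i's FOC: ∂u_i/∂s_i = α_i − s_i = 0, so s_i* = α_i.
NE contributions = (2.1, 0.6, 3.5, 3.3); S = 9.5.
u_2 = α_2·S − ½·(s_2)² = 0.6·9.5 − ½·0.6² = 5.52.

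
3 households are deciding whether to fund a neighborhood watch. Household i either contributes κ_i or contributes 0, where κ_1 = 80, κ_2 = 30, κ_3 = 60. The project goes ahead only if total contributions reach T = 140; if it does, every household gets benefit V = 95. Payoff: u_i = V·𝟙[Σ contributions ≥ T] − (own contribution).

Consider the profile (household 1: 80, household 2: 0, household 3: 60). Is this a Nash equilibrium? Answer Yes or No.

Yes

Total = 140 ≥ 140: provided.
Household 1 (pledges 80, payoff 15): dropping to 0 → total 60, payoff 0. No gain.
Household 2 (pledges 0, payoff 95): pledging 30 → total 170, payoff 65. No gain.
Household 3 (pledges 60, payoff 35): dropping to 0 → total 80, payoff 0. No gain.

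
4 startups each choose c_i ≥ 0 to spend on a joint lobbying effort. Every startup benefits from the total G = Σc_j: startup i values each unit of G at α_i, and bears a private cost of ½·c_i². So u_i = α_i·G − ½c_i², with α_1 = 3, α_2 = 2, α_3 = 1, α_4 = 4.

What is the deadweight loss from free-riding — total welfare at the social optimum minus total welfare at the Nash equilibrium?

Startup i's FOC: ∂u_i/∂c_i = α_i − c_i = 0, so c_i* = α_i.
NE contributions = (3, 2, 1, 4); G = 10.
W^NE = (Σα)·G − ½Σα_i² = 10² − ½·30 = 85.
Planner sets c_i = Σα_j = 10 for every i, so G^SO = 4·10 = 40.
W^SO = (Σα)·G^SO − ½·4·(Σα)² = (4/2)·10² = 200.
Deadweight loss = W^SO − W^NE = 115.

115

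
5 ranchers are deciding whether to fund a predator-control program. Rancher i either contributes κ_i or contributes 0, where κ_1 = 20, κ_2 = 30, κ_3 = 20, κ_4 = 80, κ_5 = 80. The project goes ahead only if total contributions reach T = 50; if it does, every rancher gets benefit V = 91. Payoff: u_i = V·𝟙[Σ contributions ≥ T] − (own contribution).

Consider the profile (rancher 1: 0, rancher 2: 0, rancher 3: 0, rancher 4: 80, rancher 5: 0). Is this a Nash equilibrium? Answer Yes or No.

Total = 80 ≥ 50: provided.
Rancher 1 (pledges 0, payoff 91): pledging 20 → total 100, payoff 71. No gain.
Rancher 2 (pledges 0, payoff 91): pledging 30 → total 110, payoff 61. No gain.
Rancher 3 (pledges 0, payoff 91): pledging 20 → total 100, payoff 71. No gain.
Rancher 4 (pledges 80, payoff 11): dropping to 0 → total 0, payoff 0. No gain.
Rancher 5 (pledges 0, payoff 91): pledging 80 → total 160, payoff 11. No gain.

Yes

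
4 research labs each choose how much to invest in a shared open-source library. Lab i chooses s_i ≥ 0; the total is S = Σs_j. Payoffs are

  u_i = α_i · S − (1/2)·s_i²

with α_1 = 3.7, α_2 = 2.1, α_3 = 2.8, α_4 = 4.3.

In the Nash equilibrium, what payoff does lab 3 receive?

32.2

Lab i's FOC: ∂u_i/∂s_i = α_i − s_i = 0, so s_i* = α_i.
NE contributions = (3.7, 2.1, 2.8, 4.3); S = 12.9.
u_3 = α_3·S − ½·(s_3)² = 2.8·12.9 − ½·2.8² = 32.2.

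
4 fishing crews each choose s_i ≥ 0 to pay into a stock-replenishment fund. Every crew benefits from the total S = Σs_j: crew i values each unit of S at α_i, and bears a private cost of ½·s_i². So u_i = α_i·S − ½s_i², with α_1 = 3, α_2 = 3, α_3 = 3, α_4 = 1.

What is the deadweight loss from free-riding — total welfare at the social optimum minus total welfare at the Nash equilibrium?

114

Crew i's FOC: ∂u_i/∂s_i = α_i − s_i = 0, so s_i* = α_i.
NE contributions = (3, 3, 3, 1); S = 10.
W^NE = (Σα)·S − ½Σα_i² = 10² − ½·28 = 86.
Planner sets s_i = Σα_j = 10 for every i, so S^SO = 4·10 = 40.
W^SO = (Σα)·S^SO − ½·4·(Σα)² = (4/2)·10² = 200.
Deadweight loss = W^SO − W^NE = 114.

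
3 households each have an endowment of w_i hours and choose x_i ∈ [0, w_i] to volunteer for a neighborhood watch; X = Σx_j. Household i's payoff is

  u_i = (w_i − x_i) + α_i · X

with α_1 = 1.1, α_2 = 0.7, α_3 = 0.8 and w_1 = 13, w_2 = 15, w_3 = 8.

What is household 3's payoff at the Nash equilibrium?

18.4

∂u_i/∂x_i = α_i − 1, so household i contributes w_i if α_i > 1, else 0.
α_i > 1 for i ∈ {1}; NE contributions (13, 0, 0), X = 13.
u_3 = (8 − 0) + 0.8·13 = 18.4.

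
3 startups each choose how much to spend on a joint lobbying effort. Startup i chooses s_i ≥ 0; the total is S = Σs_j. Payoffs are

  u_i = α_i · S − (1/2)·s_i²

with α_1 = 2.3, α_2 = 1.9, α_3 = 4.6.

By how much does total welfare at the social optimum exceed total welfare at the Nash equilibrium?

Startup i's FOC: ∂u_i/∂s_i = α_i − s_i = 0, so s_i* = α_i.
NE contributions = (2.3, 1.9, 4.6); S = 8.8.
W^NE = (Σα)·S − ½Σα_i² = 8.8² − ½·30.06 = 62.41.
Planner sets s_i = Σα_j = 8.8 for every i, so S^SO = 3·8.8 = 26.4.
W^SO = (Σα)·S^SO − ½·3·(Σα)² = (3/2)·8.8² = 116.16.
Deadweight loss = W^SO − W^NE = 53.75.

53.75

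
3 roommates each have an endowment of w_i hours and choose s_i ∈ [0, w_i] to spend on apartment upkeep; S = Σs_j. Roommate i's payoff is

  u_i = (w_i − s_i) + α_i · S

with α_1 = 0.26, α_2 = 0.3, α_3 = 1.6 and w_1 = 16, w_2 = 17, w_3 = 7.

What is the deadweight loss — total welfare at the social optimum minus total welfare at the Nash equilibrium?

38.28

∂u_i/∂s_i = α_i − 1, so roommate i contributes w_i if α_i > 1, else 0.
α_i > 1 for i ∈ {3}; NE contributions (0, 0, 7), S = 7.
W^NE = Σw_i − S^NE + (Σα_i)·S^NE = 40 + 1.16·7 = 48.12.
Planner: ∂(Σu_j)/∂s_i = Σα_j − 1 = 1.16 > 0, so everyone contributes w_i; S^SO = 40, W^SO = 40 + 1.16·40 = 86.4.
Deadweight loss = 38.28.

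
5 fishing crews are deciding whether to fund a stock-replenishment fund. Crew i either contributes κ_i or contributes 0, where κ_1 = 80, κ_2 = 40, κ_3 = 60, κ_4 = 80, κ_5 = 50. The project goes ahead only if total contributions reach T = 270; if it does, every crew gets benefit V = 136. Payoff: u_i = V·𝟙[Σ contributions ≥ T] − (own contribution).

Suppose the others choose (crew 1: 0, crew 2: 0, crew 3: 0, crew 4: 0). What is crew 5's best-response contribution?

Others' total = 0. Even contributing 50 gives 50 < 270: no benefit either way.
Best response: 0.

0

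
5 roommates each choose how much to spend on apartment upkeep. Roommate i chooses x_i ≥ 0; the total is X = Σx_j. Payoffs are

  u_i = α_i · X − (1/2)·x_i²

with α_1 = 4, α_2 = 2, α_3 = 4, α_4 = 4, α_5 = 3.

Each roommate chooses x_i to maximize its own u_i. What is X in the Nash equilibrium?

Roommate i's FOC: ∂u_i/∂x_i = α_i − x_i = 0, so x_i* = α_i.
NE contributions = (4, 2, 4, 4, 3); X = 17.

17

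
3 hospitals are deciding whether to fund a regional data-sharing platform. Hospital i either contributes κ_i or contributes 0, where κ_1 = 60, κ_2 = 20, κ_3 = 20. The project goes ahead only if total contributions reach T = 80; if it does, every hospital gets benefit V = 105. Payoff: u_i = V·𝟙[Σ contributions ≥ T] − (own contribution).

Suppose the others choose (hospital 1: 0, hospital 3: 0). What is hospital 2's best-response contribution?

Others' total = 0. Even contributing 20 gives 20 < 80: no benefit either way.
Best response: 0.

0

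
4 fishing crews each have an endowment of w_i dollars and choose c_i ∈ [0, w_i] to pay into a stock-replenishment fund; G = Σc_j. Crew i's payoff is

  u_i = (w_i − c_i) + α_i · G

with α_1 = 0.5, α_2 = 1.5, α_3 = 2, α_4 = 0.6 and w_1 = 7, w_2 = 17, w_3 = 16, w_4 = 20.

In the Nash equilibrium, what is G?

∂u_i/∂c_i = α_i − 1, so crew i contributes w_i if α_i > 1, else 0.
α_i > 1 for i ∈ {2, 3}; NE contributions (0, 17, 16, 0), G = 33.

33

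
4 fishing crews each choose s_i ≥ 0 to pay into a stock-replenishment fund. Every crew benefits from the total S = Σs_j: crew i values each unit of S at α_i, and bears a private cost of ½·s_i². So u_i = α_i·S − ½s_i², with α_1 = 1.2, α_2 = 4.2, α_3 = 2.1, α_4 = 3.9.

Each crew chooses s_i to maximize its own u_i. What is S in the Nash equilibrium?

Crew i's FOC: ∂u_i/∂s_i = α_i − s_i = 0, so s_i* = α_i.
NE contributions = (1.2, 4.2, 2.1, 3.9); S = 11.4.

11.4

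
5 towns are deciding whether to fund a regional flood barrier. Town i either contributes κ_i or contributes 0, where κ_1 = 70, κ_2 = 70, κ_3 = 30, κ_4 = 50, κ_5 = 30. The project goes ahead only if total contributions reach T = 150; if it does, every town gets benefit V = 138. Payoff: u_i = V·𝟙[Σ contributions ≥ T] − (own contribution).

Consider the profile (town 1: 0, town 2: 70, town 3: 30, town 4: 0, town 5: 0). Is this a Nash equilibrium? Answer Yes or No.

No

Total = 100 < 150: not provided.
Town 1 (pledges 0, payoff 0): pledging 70 → total 170, payoff 68. Profitable deviation.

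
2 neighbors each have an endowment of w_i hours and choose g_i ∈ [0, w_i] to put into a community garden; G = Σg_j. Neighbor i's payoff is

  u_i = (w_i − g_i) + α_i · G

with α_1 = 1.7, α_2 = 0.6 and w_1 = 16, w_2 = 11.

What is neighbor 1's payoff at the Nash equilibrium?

∂u_i/∂g_i = α_i − 1, so neighbor i contributes w_i if α_i > 1, else 0.
α_i > 1 for i ∈ {1}; NE contributions (16, 0), G = 16.
u_1 = (16 − 16) + 1.7·16 = 27.2.

27.2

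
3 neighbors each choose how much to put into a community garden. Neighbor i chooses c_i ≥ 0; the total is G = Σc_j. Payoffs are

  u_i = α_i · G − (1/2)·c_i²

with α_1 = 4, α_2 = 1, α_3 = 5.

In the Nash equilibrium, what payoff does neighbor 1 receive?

32

Neighbor i's FOC: ∂u_i/∂c_i = α_i − c_i = 0, so c_i* = α_i.
NE contributions = (4, 1, 5); G = 10.
u_1 = α_1·G − ½·(c_1)² = 4·10 − ½·4² = 32.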